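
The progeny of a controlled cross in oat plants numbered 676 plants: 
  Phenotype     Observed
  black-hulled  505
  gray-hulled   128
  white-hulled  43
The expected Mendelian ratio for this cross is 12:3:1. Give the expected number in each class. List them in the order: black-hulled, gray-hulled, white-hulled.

507, 126.75, 42.25

The 12:3:1 ratio has 16 parts, so with N = 676 the expected counts are:
  black-hulled: 676 × 12/16 = 507
  gray-hulled: 676 × 3/16 = 126.75
  white-hulled: 676 × 1/16 = 42.25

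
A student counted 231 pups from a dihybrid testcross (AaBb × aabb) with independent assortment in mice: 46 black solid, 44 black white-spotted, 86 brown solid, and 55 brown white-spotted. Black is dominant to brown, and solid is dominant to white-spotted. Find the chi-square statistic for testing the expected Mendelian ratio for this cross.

19.615

A dihybrid testcross with independent assortment gives a 1:1:1:1 ratio.
The 1:1:1:1 ratio has 4 parts, so with N = 231 the expected counts are:
  black solid: 231 × 1/4 = 57.75
  black white-spotted: 231 × 1/4 = 57.75
  brown solid: 231 × 1/4 = 57.75
  brown white-spotted: 231 × 1/4 = 57.75
χ² = Σ (O − E)² / E
  black solid: (46 − 57.75)² / 57.75 = 2.3907
  black white-spotted: (44 − 57.75)² / 57.75 = 3.2738
  brown solid: (86 − 57.75)² / 57.75 = 13.8193
  brown white-spotted: (55 − 57.75)² / 57.75 = 0.1310
χ² = 2.3907 + 3.2738 + 13.8193 + 0.1310 = 19.6148 ≈ 19.615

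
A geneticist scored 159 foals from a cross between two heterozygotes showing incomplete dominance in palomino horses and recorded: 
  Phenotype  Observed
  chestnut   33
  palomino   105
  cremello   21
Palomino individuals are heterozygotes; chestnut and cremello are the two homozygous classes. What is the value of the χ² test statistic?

With incomplete dominance, a heterozygote × heterozygote cross gives a 1:2:1 phenotypic ratio.
The 1:2:1 ratio has 4 parts, so with N = 159 the expected counts are:
  chestnut: 159 × 1/4 = 39.75
  palomino: 159 × 2/4 = 79.5
  cremello: 159 × 1/4 = 39.75
χ² = Σ (O − E)² / E
  chestnut: (33 − 39.75)² / 39.75 = 1.1462
  palomino: (105 − 79.5)² / 79.5 = 8.1792
  cremello: (21 − 39.75)² / 39.75 = 8.8443
χ² = 1.1462 + 8.1792 + 8.8443 = 18.1697 ≈ 18.170

18.170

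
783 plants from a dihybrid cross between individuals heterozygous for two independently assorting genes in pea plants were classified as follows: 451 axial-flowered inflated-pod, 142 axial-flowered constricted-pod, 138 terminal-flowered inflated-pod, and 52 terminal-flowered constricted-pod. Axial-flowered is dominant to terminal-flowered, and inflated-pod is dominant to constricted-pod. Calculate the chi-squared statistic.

A dihybrid F₂ with independent assortment and complete dominance at both loci gives a 9:3:3:1 phenotypic ratio.
The 9:3:3:1 ratio has 16 parts, so with N = 783 the expected counts are:
  axial-flowered inflated-pod: 783 × 9/16 = 440.4375
  axial-flowered constricted-pod: 783 × 3/16 = 146.8125
  terminal-flowered inflated-pod: 783 × 3/16 = 146.8125
  terminal-flowered constricted-pod: 783 × 1/16 = 48.9375
χ² = Σ (O − E)² / E
  axial-flowered inflated-pod: (451 − 440.4375)² / 440.4375 = 0.2533
  axial-flowered constricted-pod: (142 − 146.8125)² / 146.8125 = 0.1578
  terminal-flowered inflated-pod: (138 − 146.8125)² / 146.8125 = 0.5290
  terminal-flowered constricted-pod: (52 − 48.9375)² / 48.9375 = 0.1917
χ² = 0.2533 + 0.1578 + 0.5290 + 0.1917 = 1.1318 ≈ 1.132

1.132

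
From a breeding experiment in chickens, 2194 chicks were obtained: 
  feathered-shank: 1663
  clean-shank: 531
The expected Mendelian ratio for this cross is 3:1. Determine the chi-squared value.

0.744

Total ratio parts = 4. Expected numbers out of 2194:
  feathered-shank: 2194 × 3/4 = 1645.5
  clean-shank: 2194 × 1/4 = 548.5
χ² = Σ (O − E)² / E
  feathered-shank: (1663 − 1645.5)² / 1645.5 = 0.1861
  clean-shank: (531 − 548.5)² / 548.5 = 0.5583
χ² = 0.1861 + 0.5583 = 0.7444 ≈ 0.744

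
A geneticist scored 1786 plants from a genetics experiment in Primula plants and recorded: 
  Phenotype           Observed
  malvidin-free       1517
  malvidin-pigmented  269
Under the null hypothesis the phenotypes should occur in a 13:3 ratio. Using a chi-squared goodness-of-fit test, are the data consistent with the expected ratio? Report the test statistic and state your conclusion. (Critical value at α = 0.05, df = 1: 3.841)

15.949; not consistent

The 13:3 ratio has 16 parts, so with N = 1786 the expected counts are:
  malvidin-free: 1786 × 13/16 = 1451.125
  malvidin-pigmented: 1786 × 3/16 = 334.875
χ² = Σ (O − E)² / E
  malvidin-free: (1517 − 1451.125)² / 1451.125 = 2.9904
  malvidin-pigmented: (269 − 334.875)² / 334.875 = 12.9586
χ² = 2.9904 + 12.9586 = 15.949
Degrees of freedom = 2 − 1 = 1; critical value at α = 0.05 is 3.841.
Since 15.949 > 3.841, we reject the null hypothesis — the data do not fit the 13:3 ratio.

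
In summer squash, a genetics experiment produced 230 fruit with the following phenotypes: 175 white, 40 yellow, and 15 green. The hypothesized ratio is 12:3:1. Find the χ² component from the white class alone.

Expected counts for N = 230 under a 12:3:1 ratio (total parts = 16):
  white: 230 × 12/16 = 172.5
  yellow: 230 × 3/16 = 43.125
  green: 230 × 1/16 = 14.375
Contribution of white: (175 − 172.5)² / 172.5 = 0.0362

0.036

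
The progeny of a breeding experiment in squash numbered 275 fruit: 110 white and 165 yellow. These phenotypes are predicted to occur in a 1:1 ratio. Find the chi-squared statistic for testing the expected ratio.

Total ratio parts = 2. Expected numbers out of 275:
  white: 275 × 1/2 = 137.5
  yellow: 275 × 1/2 = 137.5
χ² = Σ (O − E)² / E
  white: (110 − 137.5)² / 137.5 = 5.5000
  yellow: (165 − 137.5)² / 137.5 = 5.5000
χ² = 5.5000 + 5.5000 = 11.000

11.000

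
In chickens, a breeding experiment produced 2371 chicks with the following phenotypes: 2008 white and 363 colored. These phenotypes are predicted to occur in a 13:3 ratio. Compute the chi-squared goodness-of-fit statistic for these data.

18.417

Under the 13:3 hypothesis (Σ ratio = 16, N = 2371):
  white: 2371 × 13/16 = 1926.4375
  colored: 2371 × 3/16 = 444.5625
χ² = Σ (O − E)² / E
  white: (2008 − 1926.4375)² / 1926.4375 = 3.4532
  colored: (363 − 444.5625)² / 444.5625 = 14.9640
χ² = 3.4532 + 14.9640 = 18.4172 ≈ 18.417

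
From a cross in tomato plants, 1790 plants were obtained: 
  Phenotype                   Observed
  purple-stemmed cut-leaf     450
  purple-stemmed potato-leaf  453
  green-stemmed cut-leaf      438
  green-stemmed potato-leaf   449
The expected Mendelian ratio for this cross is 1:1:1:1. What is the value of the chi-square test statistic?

The 1:1:1:1 ratio has 4 parts, so with N = 1790 the expected counts are:
  purple-stemmed cut-leaf: 1790 × 1/4 = 447.5
  purple-stemmed potato-leaf: 1790 × 1/4 = 447.5
  green-stemmed cut-leaf: 1790 × 1/4 = 447.5
  green-stemmed potato-leaf: 1790 × 1/4 = 447.5
χ² = Σ (O − E)² / E
  purple-stemmed cut-leaf: (450 − 447.5)² / 447.5 = 0.0140
  purple-stemmed potato-leaf: (453 − 447.5)² / 447.5 = 0.0676
  green-stemmed cut-leaf: (438 − 447.5)² / 447.5 = 0.2017
  green-stemmed potato-leaf: (449 − 447.5)² / 447.5 = 0.0050
χ² = 0.0140 + 0.0676 + 0.2017 + 0.0050 = 0.2883 ≈ 0.288

0.288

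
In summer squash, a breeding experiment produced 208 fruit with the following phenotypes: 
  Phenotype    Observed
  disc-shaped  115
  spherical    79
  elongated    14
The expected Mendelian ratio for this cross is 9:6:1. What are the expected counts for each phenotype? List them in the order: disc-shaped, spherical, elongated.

117, 78, 13

The 9:6:1 ratio has 16 parts, so with N = 208 the expected counts are:
  disc-shaped: 208 × 9/16 = 117
  spherical: 208 × 6/16 = 78
  elongated: 208 × 1/16 = 13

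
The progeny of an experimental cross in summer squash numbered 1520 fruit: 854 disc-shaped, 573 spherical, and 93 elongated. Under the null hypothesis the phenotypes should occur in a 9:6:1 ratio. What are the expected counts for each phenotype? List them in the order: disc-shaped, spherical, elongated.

Total ratio parts = 16. Expected numbers out of 1520:
  disc-shaped: 1520 × 9/16 = 855
  spherical: 1520 × 6/16 = 570
  elongated: 1520 × 1/16 = 95

855, 570, 95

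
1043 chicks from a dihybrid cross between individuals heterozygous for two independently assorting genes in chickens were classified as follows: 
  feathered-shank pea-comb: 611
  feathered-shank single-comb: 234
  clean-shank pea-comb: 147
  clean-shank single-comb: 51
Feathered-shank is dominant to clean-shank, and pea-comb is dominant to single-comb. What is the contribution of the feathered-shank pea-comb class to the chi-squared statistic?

A dihybrid F₂ with independent assortment and complete dominance at both loci gives a 9:3:3:1 phenotypic ratio.
Under the 9:3:3:1 hypothesis (Σ ratio = 16, N = 1043):
  feathered-shank pea-comb: 1043 × 9/16 = 586.6875
  feathered-shank single-comb: 1043 × 3/16 = 195.5625
  clean-shank pea-comb: 1043 × 3/16 = 195.5625
  clean-shank single-comb: 1043 × 1/16 = 65.1875
Contribution of feathered-shank pea-comb: (611 − 586.6875)² / 586.6875 = 1.0075

1.008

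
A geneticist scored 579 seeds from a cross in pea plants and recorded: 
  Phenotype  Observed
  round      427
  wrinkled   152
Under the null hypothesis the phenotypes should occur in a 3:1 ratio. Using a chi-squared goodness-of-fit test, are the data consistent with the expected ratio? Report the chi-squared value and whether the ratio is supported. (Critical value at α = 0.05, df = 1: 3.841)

0.484; consistent

Total ratio parts = 4. Expected numbers out of 579:
  round: 579 × 3/4 = 434.25
  wrinkled: 579 × 1/4 = 144.75
χ² = Σ (O − E)² / E
  round: (427 − 434.25)² / 434.25 = 0.1210
  wrinkled: (152 − 144.75)² / 144.75 = 0.3631
χ² = 0.1210 + 0.3631 = 0.4841 ≈ 0.484
Degrees of freedom = 2 − 1 = 1; critical value at α = 0.05 is 3.841.
Since 0.484 < 3.841, we fail to reject the null hypothesis — the data are consistent with the 3:1 ratio.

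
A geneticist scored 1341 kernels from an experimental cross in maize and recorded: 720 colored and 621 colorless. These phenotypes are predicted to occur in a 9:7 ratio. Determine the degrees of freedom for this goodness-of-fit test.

1

A goodness-of-fit test with 2 phenotype classes has df = 2 − 1 = 1.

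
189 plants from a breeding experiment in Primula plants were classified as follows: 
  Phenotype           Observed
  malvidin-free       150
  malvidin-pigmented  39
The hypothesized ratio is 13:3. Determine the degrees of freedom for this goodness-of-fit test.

A goodness-of-fit test with 2 phenotype classes has df = 2 − 1 = 1.

1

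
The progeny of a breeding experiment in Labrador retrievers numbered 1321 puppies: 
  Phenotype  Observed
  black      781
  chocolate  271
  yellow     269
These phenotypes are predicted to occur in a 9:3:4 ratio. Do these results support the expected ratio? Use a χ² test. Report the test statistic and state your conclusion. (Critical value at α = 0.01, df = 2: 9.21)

Total ratio parts = 16. Expected numbers out of 1321:
  black: 1321 × 9/16 = 743.0625
  chocolate: 1321 × 3/16 = 247.6875
  yellow: 1321 × 4/16 = 330.25
χ² = Σ (O − E)² / E
  black: (781 − 743.0625)² / 743.0625 = 1.9369
  chocolate: (271 − 247.6875)² / 247.6875 = 2.1942
  yellow: (269 − 330.25)² / 330.25 = 11.3598
χ² = 1.9369 + 2.1942 + 11.3598 = 15.4909 ≈ 15.491
Degrees of freedom = 3 − 1 = 2; critical value at α = 0.01 is 9.21.
Since 15.491 > 9.21, we reject the null hypothesis — the data do not fit the 9:3:4 ratio.

15.491; not consistent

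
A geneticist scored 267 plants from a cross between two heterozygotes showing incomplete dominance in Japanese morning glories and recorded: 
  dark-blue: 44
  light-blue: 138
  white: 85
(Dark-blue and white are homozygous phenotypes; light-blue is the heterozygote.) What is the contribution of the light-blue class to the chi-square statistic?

With incomplete dominance, a heterozygote × heterozygote cross gives a 1:2:1 phenotypic ratio.
The 1:2:1 ratio has 4 parts, so with N = 267 the expected counts are:
  dark-blue: 267 × 1/4 = 66.75
  light-blue: 267 × 2/4 = 133.5
  white: 267 × 1/4 = 66.75
Contribution of light-blue: (138 − 133.5)² / 133.5 = 0.1517

0.152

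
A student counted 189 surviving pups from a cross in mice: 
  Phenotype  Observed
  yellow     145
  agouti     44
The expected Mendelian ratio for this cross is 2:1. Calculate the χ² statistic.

The 2:1 ratio has 3 parts, so with N = 189 the expected counts are:
  yellow: 189 × 2/3 = 126
  agouti: 189 × 1/3 = 63
χ² = Σ (O − E)² / E
  yellow: (145 − 126)² / 126 = 2.8651
  agouti: (44 − 63)² / 63 = 5.7302
χ² = 2.8651 + 5.7302 = 8.5953 ≈ 8.595

8.595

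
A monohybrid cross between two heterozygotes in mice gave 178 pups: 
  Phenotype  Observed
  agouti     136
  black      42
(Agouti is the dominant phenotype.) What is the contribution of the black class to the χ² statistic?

0.140

For a monohybrid cross between heterozygotes with complete dominance, the expected phenotypic ratio is 3:1.
Under the 3:1 hypothesis (Σ ratio = 4, N = 178):
  agouti: 178 × 3/4 = 133.5
  black: 178 × 1/4 = 44.5
Contribution of black: (42 − 44.5)² / 44.5 = 0.1404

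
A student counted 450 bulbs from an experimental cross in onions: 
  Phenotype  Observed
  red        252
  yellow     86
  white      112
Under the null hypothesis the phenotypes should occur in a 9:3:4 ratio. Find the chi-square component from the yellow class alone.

Total ratio parts = 16. Expected numbers out of 450:
  red: 450 × 9/16 = 253.125
  yellow: 450 × 3/16 = 84.375
  white: 450 × 4/16 = 112.5
Contribution of yellow: (86 − 84.375)² / 84.375 = 0.0313

0.031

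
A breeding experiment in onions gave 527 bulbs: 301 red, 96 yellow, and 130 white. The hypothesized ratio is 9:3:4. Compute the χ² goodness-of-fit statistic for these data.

0.174

Expected counts for N = 527 under a 9:3:4 ratio (total parts = 16):
  red: 527 × 9/16 = 296.4375
  yellow: 527 × 3/16 = 98.8125
  white: 527 × 4/16 = 131.75
χ² = Σ (O − E)² / E
  red: (301 − 296.4375)² / 296.4375 = 0.0702
  yellow: (96 − 98.8125)² / 98.8125 = 0.0801
  white: (130 − 131.75)² / 131.75 = 0.0232
χ² = 0.0702 + 0.0801 + 0.0232 = 0.1735 ≈ 0.174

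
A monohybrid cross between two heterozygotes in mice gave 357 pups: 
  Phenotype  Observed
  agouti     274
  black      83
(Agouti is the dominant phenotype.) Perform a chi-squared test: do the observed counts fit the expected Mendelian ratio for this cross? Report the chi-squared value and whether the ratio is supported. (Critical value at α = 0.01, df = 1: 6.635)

For a monohybrid cross between heterozygotes with complete dominance, the expected phenotypic ratio is 3:1.
Total ratio parts = 4. Expected numbers out of 357:
  agouti: 357 × 3/4 = 267.75
  black: 357 × 1/4 = 89.25
χ² = Σ (O − E)² / E
  agouti: (274 − 267.75)² / 267.75 = 0.1459
  black: (83 − 89.25)² / 89.25 = 0.4377
χ² = 0.1459 + 0.4377 = 0.5836 ≈ 0.584
Degrees of freedom = 2 − 1 = 1; critical value at α = 0.01 is 6.635.
Since 0.584 < 6.635, we fail to reject the null hypothesis — the data are consistent with the 3:1 ratio.

0.584; consistent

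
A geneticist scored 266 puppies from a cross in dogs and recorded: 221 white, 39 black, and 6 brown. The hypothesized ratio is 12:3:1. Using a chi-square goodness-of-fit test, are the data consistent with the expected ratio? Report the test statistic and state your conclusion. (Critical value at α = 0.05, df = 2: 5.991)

Under the 12:3:1 hypothesis (Σ ratio = 16, N = 266):
  white: 266 × 12/16 = 199.5
  black: 266 × 3/16 = 49.875
  brown: 266 × 1/16 = 16.625
χ² = Σ (O − E)² / E
  white: (221 − 199.5)² / 199.5 = 2.3170
  black: (39 − 49.875)² / 49.875 = 2.3712
  brown: (6 − 16.625)² / 16.625 = 6.7904
χ² = 2.3170 + 2.3712 + 6.7904 = 11.4786 ≈ 11.479
Degrees of freedom = 3 − 1 = 2; critical value at α = 0.05 is 5.991.
Since 11.479 > 5.991, we reject the null hypothesis — the data do not fit the 12:3:1 ratio.

11.479; not consistent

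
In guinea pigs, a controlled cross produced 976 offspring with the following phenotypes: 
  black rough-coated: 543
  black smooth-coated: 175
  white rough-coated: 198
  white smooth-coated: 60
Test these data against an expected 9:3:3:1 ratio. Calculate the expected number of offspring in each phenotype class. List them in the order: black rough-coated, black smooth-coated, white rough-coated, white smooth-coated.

Under the 9:3:3:1 hypothesis (Σ ratio = 16, N = 976):
  black rough-coated: 976 × 9/16 = 549
  black smooth-coated: 976 × 3/16 = 183
  white rough-coated: 976 × 3/16 = 183
  white smooth-coated: 976 × 1/16 = 61

549, 183, 183, 61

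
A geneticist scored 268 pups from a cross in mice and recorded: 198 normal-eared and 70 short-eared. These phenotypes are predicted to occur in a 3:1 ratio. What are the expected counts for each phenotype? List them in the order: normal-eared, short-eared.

The 3:1 ratio has 4 parts, so with N = 268 the expected counts are:
  normal-eared: 268 × 3/4 = 201
  short-eared: 268 × 1/4 = 67

201, 67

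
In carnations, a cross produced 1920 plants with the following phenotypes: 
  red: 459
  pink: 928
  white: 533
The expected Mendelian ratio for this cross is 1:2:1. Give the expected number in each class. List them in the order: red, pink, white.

Expected counts for N = 1920 under a 1:2:1 ratio (total parts = 4):
  red: 1920 × 1/4 = 480
  pink: 1920 × 2/4 = 960
  white: 1920 × 1/4 = 480

480, 960, 480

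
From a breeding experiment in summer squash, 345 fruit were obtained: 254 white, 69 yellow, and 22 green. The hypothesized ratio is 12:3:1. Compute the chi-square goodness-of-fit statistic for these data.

0.384

Under the 12:3:1 hypothesis (Σ ratio = 16, N = 345):
  white: 345 × 12/16 = 258.75
  yellow: 345 × 3/16 = 64.6875
  green: 345 × 1/16 = 21.5625
χ² = Σ (O − E)² / E
  white: (254 − 258.75)² / 258.75 = 0.0872
  yellow: (69 − 64.6875)² / 64.6875 = 0.2875
  green: (22 − 21.5625)² / 21.5625 = 0.0089
χ² = 0.0872 + 0.2875 + 0.0089 = 0.3836 ≈ 0.384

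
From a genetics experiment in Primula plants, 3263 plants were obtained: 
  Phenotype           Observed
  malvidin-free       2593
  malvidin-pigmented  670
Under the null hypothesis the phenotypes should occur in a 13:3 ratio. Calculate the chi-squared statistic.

6.811

Under the 13:3 hypothesis (Σ ratio = 16, N = 3263):
  malvidin-free: 3263 × 13/16 = 2651.1875
  malvidin-pigmented: 3263 × 3/16 = 611.8125
χ² = Σ (O − E)² / E
  malvidin-free: (2593 − 2651.1875)² / 2651.1875 = 1.2771
  malvidin-pigmented: (670 − 611.8125)² / 611.8125 = 5.5340
χ² = 1.2771 + 5.5340 = 6.8111 ≈ 6.811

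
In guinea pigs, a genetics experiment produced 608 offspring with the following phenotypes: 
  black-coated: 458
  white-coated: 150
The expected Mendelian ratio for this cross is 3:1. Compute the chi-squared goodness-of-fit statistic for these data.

Total ratio parts = 4. Expected numbers out of 608:
  black-coated: 608 × 3/4 = 456
  white-coated: 608 × 1/4 = 152
χ² = Σ (O − E)² / E
  black-coated: (458 − 456)² / 456 = 0.0088
  white-coated: (150 − 152)² / 152 = 0.0263
χ² = 0.0088 + 0.0263 = 0.0351 ≈ 0.035

0.035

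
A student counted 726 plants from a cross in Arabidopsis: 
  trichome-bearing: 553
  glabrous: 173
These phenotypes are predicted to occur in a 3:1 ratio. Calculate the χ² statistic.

0.531

Under the 3:1 hypothesis (Σ ratio = 4, N = 726):
  trichome-bearing: 726 × 3/4 = 544.5
  glabrous: 726 × 1/4 = 181.5
χ² = Σ (O − E)² / E
  trichome-bearing: (553 − 544.5)² / 544.5 = 0.1327
  glabrous: (173 − 181.5)² / 181.5 = 0.3981
χ² = 0.1327 + 0.3981 = 0.5308 ≈ 0.531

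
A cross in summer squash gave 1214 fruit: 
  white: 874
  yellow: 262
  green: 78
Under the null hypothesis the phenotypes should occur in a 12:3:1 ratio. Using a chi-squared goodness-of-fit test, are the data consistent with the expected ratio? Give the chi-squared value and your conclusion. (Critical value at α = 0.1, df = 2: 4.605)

6.714; not consistent

Under the 12:3:1 hypothesis (Σ ratio = 16, N = 1214):
  white: 1214 × 12/16 = 910.5
  yellow: 1214 × 3/16 = 227.625
  green: 1214 × 1/16 = 75.875
χ² = Σ (O − E)² / E
  white: (874 − 910.5)² / 910.5 = 1.4632
  yellow: (262 − 227.625)² / 227.625 = 5.1912
  green: (78 − 75.875)² / 75.875 = 0.0595
χ² = 1.4632 + 5.1912 + 0.0595 = 6.7139 ≈ 6.714
Degrees of freedom = 3 − 1 = 2; critical value at α = 0.1 is 4.605.
Since 6.714 > 4.605, we reject the null hypothesis — the data do not fit the 12:3:1 ratio.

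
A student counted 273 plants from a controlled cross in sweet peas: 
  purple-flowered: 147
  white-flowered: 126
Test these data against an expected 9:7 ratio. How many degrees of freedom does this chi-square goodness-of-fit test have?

A goodness-of-fit test with 2 phenotype classes has df = 2 − 1 = 1.

1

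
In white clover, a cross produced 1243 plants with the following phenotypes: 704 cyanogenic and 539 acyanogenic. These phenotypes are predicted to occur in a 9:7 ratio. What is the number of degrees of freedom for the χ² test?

1

A goodness-of-fit test with 2 phenotype classes has df = 2 − 1 = 1.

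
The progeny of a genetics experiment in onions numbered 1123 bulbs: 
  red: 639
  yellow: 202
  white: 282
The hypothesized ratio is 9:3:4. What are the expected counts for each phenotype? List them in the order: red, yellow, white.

The 9:3:4 ratio has 16 parts, so with N = 1123 the expected counts are:
  red: 1123 × 9/16 = 631.6875
  yellow: 1123 × 3/16 = 210.5625
  white: 1123 × 4/16 = 280.75

631.6875, 210.5625, 280.75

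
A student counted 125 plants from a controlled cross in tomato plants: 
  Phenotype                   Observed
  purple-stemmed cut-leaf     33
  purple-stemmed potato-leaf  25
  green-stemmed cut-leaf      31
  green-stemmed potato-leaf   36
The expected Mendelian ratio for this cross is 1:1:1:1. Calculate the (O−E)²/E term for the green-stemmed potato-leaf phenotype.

Under the 1:1:1:1 hypothesis (Σ ratio = 4, N = 125):
  purple-stemmed cut-leaf: 125 × 1/4 = 31.25
  purple-stemmed potato-leaf: 125 × 1/4 = 31.25
  green-stemmed cut-leaf: 125 × 1/4 = 31.25
  green-stemmed potato-leaf: 125 × 1/4 = 31.25
Contribution of green-stemmed potato-leaf: (36 − 31.25)² / 31.25 = 0.7220

0.722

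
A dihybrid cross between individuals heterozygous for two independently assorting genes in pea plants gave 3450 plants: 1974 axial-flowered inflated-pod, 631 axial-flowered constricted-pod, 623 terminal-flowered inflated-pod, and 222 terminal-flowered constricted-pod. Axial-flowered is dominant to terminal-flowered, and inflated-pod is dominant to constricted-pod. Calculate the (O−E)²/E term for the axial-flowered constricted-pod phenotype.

0.390

A dihybrid F₂ with independent assortment and complete dominance at both loci gives a 9:3:3:1 phenotypic ratio.
The 9:3:3:1 ratio has 16 parts, so with N = 3450 the expected counts are:
  axial-flowered inflated-pod: 3450 × 9/16 = 1940.625
  axial-flowered constricted-pod: 3450 × 3/16 = 646.875
  terminal-flowered inflated-pod: 3450 × 3/16 = 646.875
  terminal-flowered constricted-pod: 3450 × 1/16 = 215.625
Contribution of axial-flowered constricted-pod: (631 − 646.875)² / 646.875 = 0.3896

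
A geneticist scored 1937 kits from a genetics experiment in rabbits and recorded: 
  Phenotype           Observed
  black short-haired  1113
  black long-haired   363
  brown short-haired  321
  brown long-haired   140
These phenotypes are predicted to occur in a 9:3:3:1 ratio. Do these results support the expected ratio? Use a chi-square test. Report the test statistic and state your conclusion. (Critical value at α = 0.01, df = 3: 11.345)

Under the 9:3:3:1 hypothesis (Σ ratio = 16, N = 1937):
  black short-haired: 1937 × 9/16 = 1089.5625
  black long-haired: 1937 × 3/16 = 363.1875
  brown short-haired: 1937 × 3/16 = 363.1875
  brown long-haired: 1937 × 1/16 = 121.0625
χ² = Σ (O − E)² / E
  black short-haired: (1113 − 1089.5625)² / 1089.5625 = 0.5042
  black long-haired: (363 − 363.1875)² / 363.1875 = 0.0001
  brown short-haired: (321 − 363.1875)² / 363.1875 = 4.9005
  brown long-haired: (140 − 121.0625)² / 121.0625 = 2.9623
χ² = 0.5042 + 0.0001 + 4.9005 + 2.9623 = 8.3671 ≈ 8.367
Degrees of freedom = 4 − 1 = 3; critical value at α = 0.01 is 11.345.
Since 8.367 < 11.345, we fail to reject the null hypothesis — the data are consistent with the 9:3:3:1 ratio.

8.367; consistent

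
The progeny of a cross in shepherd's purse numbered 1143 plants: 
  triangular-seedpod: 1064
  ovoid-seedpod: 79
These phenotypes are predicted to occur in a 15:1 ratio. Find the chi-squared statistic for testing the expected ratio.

Expected counts for N = 1143 under a 15:1 ratio (total parts = 16):
  triangular-seedpod: 1143 × 15/16 = 1071.5625
  ovoid-seedpod: 1143 × 1/16 = 71.4375
χ² = Σ (O − E)² / E
  triangular-seedpod: (1064 − 1071.5625)² / 1071.5625 = 0.0534
  ovoid-seedpod: (79 − 71.4375)² / 71.4375 = 0.8006
χ² = 0.0534 + 0.8006 = 0.854

0.854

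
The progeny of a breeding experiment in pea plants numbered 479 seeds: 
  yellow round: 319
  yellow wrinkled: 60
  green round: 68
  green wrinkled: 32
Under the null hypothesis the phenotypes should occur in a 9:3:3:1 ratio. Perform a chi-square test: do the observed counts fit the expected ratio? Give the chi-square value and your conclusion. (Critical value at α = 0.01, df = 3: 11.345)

Under the 9:3:3:1 hypothesis (Σ ratio = 16, N = 479):
  yellow round: 479 × 9/16 = 269.4375
  yellow wrinkled: 479 × 3/16 = 89.8125
  green round: 479 × 3/16 = 89.8125
  green wrinkled: 479 × 1/16 = 29.9375
χ² = Σ (O − E)² / E
  yellow round: (319 − 269.4375)² / 269.4375 = 9.1169
  yellow wrinkled: (60 − 89.8125)² / 89.8125 = 9.8960
  green round: (68 − 89.8125)² / 89.8125 = 5.2975
  green wrinkled: (32 − 29.9375)² / 29.9375 = 0.1421
χ² = 9.1169 + 9.8960 + 5.2975 + 0.1421 = 24.4525 ≈ 24.453
Degrees of freedom = 4 − 1 = 3; critical value at α = 0.01 is 11.345.
Since 24.453 > 11.345, we reject the null hypothesis — the data do not fit the 9:3:3:1 ratio.

24.453; not consistent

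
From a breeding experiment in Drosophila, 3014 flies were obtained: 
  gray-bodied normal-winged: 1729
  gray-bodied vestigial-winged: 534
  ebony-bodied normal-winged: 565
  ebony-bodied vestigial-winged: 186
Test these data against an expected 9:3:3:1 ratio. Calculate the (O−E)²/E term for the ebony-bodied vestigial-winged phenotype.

Expected counts for N = 3014 under a 9:3:3:1 ratio (total parts = 16):
  gray-bodied normal-winged: 3014 × 9/16 = 1695.375
  gray-bodied vestigial-winged: 3014 × 3/16 = 565.125
  ebony-bodied normal-winged: 3014 × 3/16 = 565.125
  ebony-bodied vestigial-winged: 3014 × 1/16 = 188.375
Contribution of ebony-bodied vestigial-winged: (186 − 188.375)² / 188.375 = 0.0299

0.030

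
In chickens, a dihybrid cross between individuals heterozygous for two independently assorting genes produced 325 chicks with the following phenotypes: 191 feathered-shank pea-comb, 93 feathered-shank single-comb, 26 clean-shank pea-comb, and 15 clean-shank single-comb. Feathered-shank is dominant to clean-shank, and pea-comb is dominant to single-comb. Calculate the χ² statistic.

38.657

A dihybrid F₂ with independent assortment and complete dominance at both loci gives a 9:3:3:1 phenotypic ratio.
Expected counts for N = 325 under a 9:3:3:1 ratio (total parts = 16):
  feathered-shank pea-comb: 325 × 9/16 = 182.8125
  feathered-shank single-comb: 325 × 3/16 = 60.9375
  clean-shank pea-comb: 325 × 3/16 = 60.9375
  clean-shank single-comb: 325 × 1/16 = 20.3125
χ² = Σ (O − E)² / E
  feathered-shank pea-comb: (191 − 182.8125)² / 182.8125 = 0.3667
  feathered-shank single-comb: (93 − 60.9375)² / 60.9375 = 16.8698
  clean-shank pea-comb: (26 − 60.9375)² / 60.9375 = 20.0308
  clean-shank single-comb: (15 − 20.3125)² / 20.3125 = 1.3894
χ² = 0.3667 + 16.8698 + 20.0308 + 1.3894 = 38.6567 ≈ 38.657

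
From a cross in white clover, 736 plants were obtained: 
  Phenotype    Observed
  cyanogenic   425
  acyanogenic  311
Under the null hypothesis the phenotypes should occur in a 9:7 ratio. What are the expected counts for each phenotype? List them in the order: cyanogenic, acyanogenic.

Total ratio parts = 16. Expected numbers out of 736:
  cyanogenic: 736 × 9/16 = 414
  acyanogenic: 736 × 7/16 = 322

414, 322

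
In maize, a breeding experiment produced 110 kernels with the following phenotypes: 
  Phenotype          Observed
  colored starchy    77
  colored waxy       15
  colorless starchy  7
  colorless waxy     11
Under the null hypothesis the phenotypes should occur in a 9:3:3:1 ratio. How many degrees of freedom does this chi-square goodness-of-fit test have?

3

A goodness-of-fit test with 4 phenotype classes has df = 4 − 1 = 3.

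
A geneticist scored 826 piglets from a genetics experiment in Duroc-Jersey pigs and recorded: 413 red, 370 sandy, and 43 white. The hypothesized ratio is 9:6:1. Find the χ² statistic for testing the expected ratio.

18.896

The 9:6:1 ratio has 16 parts, so with N = 826 the expected counts are:
  red: 826 × 9/16 = 464.625
  sandy: 826 × 6/16 = 309.75
  white: 826 × 1/16 = 51.625
χ² = Σ (O − E)² / E
  red: (413 − 464.625)² / 464.625 = 5.7361
  sandy: (370 − 309.75)² / 309.75 = 11.7193
  white: (43 − 51.625)² / 51.625 = 1.4410
χ² = 5.7361 + 11.7193 + 1.4410 = 18.8964 ≈ 18.896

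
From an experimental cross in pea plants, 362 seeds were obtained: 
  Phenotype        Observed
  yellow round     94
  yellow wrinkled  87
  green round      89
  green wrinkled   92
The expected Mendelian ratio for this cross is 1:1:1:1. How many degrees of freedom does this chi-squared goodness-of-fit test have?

A goodness-of-fit test with 4 phenotype classes has df = 4 − 1 = 3.

3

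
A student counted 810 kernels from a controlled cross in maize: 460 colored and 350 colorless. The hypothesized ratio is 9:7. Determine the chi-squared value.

Total ratio parts = 16. Expected numbers out of 810:
  colored: 810 × 9/16 = 455.625
  colorless: 810 × 7/16 = 354.375
χ² = Σ (O − E)² / E
  colored: (460 − 455.625)² / 455.625 = 0.0420
  colorless: (350 − 354.375)² / 354.375 = 0.0540
χ² = 0.0420 + 0.0540 = 0.096

0.096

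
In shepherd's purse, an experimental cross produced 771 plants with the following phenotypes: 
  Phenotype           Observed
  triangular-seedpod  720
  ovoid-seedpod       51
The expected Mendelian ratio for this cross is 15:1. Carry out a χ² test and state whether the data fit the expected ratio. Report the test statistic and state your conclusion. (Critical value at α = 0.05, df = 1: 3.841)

Total ratio parts = 16. Expected numbers out of 771:
  triangular-seedpod: 771 × 15/16 = 722.8125
  ovoid-seedpod: 771 × 1/16 = 48.1875
χ² = Σ (O − E)² / E
  triangular-seedpod: (720 − 722.8125)² / 722.8125 = 0.0109
  ovoid-seedpod: (51 − 48.1875)² / 48.1875 = 0.1642
χ² = 0.0109 + 0.1642 = 0.1751 ≈ 0.175
Degrees of freedom = 2 − 1 = 1; critical value at α = 0.05 is 3.841.
Since 0.175 < 3.841, we fail to reject the null hypothesis — the data are consistent with the 15:1 ratio.

0.175; consistent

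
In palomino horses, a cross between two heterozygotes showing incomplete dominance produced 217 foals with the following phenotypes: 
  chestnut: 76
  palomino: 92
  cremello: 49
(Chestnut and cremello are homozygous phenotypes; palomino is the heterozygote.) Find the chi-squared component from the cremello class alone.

0.508

With incomplete dominance, a heterozygote × heterozygote cross gives a 1:2:1 phenotypic ratio.
The 1:2:1 ratio has 4 parts, so with N = 217 the expected counts are:
  chestnut: 217 × 1/4 = 54.25
  palomino: 217 × 2/4 = 108.5
  cremello: 217 × 1/4 = 54.25
Contribution of cremello: (49 − 54.25)² / 54.25 = 0.5081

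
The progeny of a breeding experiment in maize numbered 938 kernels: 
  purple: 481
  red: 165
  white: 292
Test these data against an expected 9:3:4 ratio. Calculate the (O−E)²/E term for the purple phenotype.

4.120

The 9:3:4 ratio has 16 parts, so with N = 938 the expected counts are:
  purple: 938 × 9/16 = 527.625
  red: 938 × 3/16 = 175.875
  white: 938 × 4/16 = 234.5
Contribution of purple: (481 − 527.625)² / 527.625 = 4.1201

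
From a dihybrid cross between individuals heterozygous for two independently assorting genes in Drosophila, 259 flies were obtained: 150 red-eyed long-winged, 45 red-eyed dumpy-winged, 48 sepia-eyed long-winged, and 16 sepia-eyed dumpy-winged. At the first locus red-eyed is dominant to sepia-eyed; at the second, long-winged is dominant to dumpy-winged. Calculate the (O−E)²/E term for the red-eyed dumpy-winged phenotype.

A dihybrid F₂ with independent assortment and complete dominance at both loci gives a 9:3:3:1 phenotypic ratio.
Total ratio parts = 16. Expected numbers out of 259:
  red-eyed long-winged: 259 × 9/16 = 145.6875
  red-eyed dumpy-winged: 259 × 3/16 = 48.5625
  sepia-eyed long-winged: 259 × 3/16 = 48.5625
  sepia-eyed dumpy-winged: 259 × 1/16 = 16.1875
Contribution of red-eyed dumpy-winged: (45 − 48.5625)² / 48.5625 = 0.2613

0.261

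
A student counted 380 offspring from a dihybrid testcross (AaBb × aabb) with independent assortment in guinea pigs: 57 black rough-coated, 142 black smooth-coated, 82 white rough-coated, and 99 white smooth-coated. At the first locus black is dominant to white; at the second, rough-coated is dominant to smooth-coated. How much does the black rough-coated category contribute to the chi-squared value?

15.200

A dihybrid testcross with independent assortment gives a 1:1:1:1 ratio.
Expected counts for N = 380 under a 1:1:1:1 ratio (total parts = 4):
  black rough-coated: 380 × 1/4 = 95
  black smooth-coated: 380 × 1/4 = 95
  white rough-coated: 380 × 1/4 = 95
  white smooth-coated: 380 × 1/4 = 95
Contribution of black rough-coated: (57 − 95)² / 95 = 15.2000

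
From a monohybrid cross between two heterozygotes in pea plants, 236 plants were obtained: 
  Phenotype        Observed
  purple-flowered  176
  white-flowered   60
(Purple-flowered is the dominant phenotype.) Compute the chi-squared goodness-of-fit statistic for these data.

0.023

For a monohybrid cross between heterozygotes with complete dominance, the expected phenotypic ratio is 3:1.
Under the 3:1 hypothesis (Σ ratio = 4, N = 236):
  purple-flowered: 236 × 3/4 = 177
  white-flowered: 236 × 1/4 = 59
χ² = Σ (O − E)² / E
  purple-flowered: (176 − 177)² / 177 = 0.0056
  white-flowered: (60 − 59)² / 59 = 0.0169
χ² = 0.0056 + 0.0169 = 0.0225 ≈ 0.023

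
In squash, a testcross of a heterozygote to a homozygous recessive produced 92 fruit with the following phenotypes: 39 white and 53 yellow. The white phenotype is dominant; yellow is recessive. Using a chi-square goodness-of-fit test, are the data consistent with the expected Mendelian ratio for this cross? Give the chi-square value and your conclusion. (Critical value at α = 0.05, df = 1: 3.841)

2.130; consistent

A testcross of a heterozygote (Aa × aa) gives a 1:1 phenotypic ratio.
Under the 1:1 hypothesis (Σ ratio = 2, N = 92):
  white: 92 × 1/2 = 46
  yellow: 92 × 1/2 = 46
χ² = Σ (O − E)² / E
  white: (39 − 46)² / 46 = 1.0652
  yellow: (53 − 46)² / 46 = 1.0652
χ² = 1.0652 + 1.0652 = 2.1304 ≈ 2.130
Degrees of freedom = 2 − 1 = 1; critical value at α = 0.05 is 3.841.
Since 2.130 < 3.841, we fail to reject the null hypothesis — the data are consistent with the 1:1 ratio.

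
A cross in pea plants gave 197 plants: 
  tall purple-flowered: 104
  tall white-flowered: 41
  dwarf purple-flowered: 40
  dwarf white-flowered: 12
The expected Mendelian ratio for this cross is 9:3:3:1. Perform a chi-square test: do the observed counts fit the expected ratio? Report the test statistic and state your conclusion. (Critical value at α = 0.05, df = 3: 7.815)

1.127; consistent

Under the 9:3:3:1 hypothesis (Σ ratio = 16, N = 197):
  tall purple-flowered: 197 × 9/16 = 110.8125
  tall white-flowered: 197 × 3/16 = 36.9375
  dwarf purple-flowered: 197 × 3/16 = 36.9375
  dwarf white-flowered: 197 × 1/16 = 12.3125
χ² = Σ (O − E)² / E
  tall purple-flowered: (104 − 110.8125)² / 110.8125 = 0.4188
  tall white-flowered: (41 − 36.9375)² / 36.9375 = 0.4468
  dwarf purple-flowered: (40 − 36.9375)² / 36.9375 = 0.2539
  dwarf white-flowered: (12 − 12.3125)² / 12.3125 = 0.0079
χ² = 0.4188 + 0.4468 + 0.2539 + 0.0079 = 1.1274 ≈ 1.127
Degrees of freedom = 4 − 1 = 3; critical value at α = 0.05 is 7.815.
Since 1.127 < 7.815, we fail to reject the null hypothesis — the data are consistent with the 9:3:3:1 ratio.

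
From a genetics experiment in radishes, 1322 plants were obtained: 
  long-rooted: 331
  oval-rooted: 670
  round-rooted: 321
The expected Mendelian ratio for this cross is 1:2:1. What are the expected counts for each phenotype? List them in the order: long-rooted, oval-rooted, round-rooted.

Total ratio parts = 4. Expected numbers out of 1322:
  long-rooted: 1322 × 1/4 = 330.5
  oval-rooted: 1322 × 2/4 = 661
  round-rooted: 1322 × 1/4 = 330.5

330.5, 661, 330.5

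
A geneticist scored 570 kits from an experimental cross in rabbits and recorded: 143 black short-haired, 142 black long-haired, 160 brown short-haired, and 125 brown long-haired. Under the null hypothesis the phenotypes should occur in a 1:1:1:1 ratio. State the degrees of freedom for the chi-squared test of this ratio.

3

A goodness-of-fit test with 4 phenotype classes has df = 4 − 1 = 3.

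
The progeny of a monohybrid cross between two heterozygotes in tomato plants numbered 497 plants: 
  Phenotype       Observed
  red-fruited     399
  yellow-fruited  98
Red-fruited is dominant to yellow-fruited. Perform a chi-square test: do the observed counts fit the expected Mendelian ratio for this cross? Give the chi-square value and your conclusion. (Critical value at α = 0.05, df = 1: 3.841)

7.394; not consistent

For a monohybrid cross between heterozygotes with complete dominance, the expected phenotypic ratio is 3:1.
Total ratio parts = 4. Expected numbers out of 497:
  red-fruited: 497 × 3/4 = 372.75
  yellow-fruited: 497 × 1/4 = 124.25
χ² = Σ (O − E)² / E
  red-fruited: (399 − 372.75)² / 372.75 = 1.8486
  yellow-fruited: (98 − 124.25)² / 124.25 = 5.5458
χ² = 1.8486 + 5.5458 = 7.3944 ≈ 7.394
Degrees of freedom = 2 − 1 = 1; critical value at α = 0.05 is 3.841.
Since 7.394 > 3.841, we reject the null hypothesis — the data do not fit the 3:1 ratio.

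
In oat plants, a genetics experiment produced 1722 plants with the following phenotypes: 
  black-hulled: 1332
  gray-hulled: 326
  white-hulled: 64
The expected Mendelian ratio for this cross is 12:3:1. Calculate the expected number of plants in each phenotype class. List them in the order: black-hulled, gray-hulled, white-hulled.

Under the 12:3:1 hypothesis (Σ ratio = 16, N = 1722):
  black-hulled: 1722 × 12/16 = 1291.5
  gray-hulled: 1722 × 3/16 = 322.875
  white-hulled: 1722 × 1/16 = 107.625

1291.5, 322.875, 107.625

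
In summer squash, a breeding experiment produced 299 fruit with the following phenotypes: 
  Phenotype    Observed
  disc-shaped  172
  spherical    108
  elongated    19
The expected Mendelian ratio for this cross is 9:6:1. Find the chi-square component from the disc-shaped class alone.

Under the 9:6:1 hypothesis (Σ ratio = 16, N = 299):
  disc-shaped: 299 × 9/16 = 168.1875
  spherical: 299 × 6/16 = 112.125
  elongated: 299 × 1/16 = 18.6875
Contribution of disc-shaped: (172 − 168.1875)² / 168.1875 = 0.0864

0.086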